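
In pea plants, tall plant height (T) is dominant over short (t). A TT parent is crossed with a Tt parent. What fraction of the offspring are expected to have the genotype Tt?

Punnett square for TT × Tt:
Offspring genotypes: 2 TT, 2 Tt
Total offspring: 4
Count with target: 2
Probability: 2/4 = 1/2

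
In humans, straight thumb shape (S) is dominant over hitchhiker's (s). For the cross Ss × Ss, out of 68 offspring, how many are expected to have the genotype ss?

Punnett square for Ss × Ss:
Offspring genotypes: 1 SS, 2 Ss, 1 ss
Total offspring: 4
Count with target: 1
Probability: 1/4
Expected count = 1/4 × 68 = 17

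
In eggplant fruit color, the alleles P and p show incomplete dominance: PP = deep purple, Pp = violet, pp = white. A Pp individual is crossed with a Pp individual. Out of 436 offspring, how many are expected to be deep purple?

Punnett square for Pp × Pp:
Offspring genotypes: 1 PP, 2 Pp, 1 pp
Phenotype counts: 1 deep purple, 2 violet, 1 white
deep purple: 1 out of 4 → fraction 1/4
Expected count = 1/4 × 436 = 109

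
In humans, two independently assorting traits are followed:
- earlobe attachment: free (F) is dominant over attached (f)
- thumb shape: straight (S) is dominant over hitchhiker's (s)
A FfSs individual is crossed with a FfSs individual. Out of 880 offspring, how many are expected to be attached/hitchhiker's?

Dihybrid cross FfSs × FfSs — consider each gene separately:
earlobe attachment: Ff × Ff → 1 FF, 2 Ff, 1 ff → 3 F_ : 1 ff (out of 4)
thumb shape: Ss × Ss → 1 SS, 2 Ss, 1 ss → 3 S_ : 1 ss (out of 4)
Combine (counts out of 4 × 4 = 16): free/straight (F_S_) = 3×3 = 9; free/hitchhiker's (F_ss) = 3×1 = 3; attached/straight (ffS_) = 1×3 = 3; attached/hitchhiker's (ffss) = 1×1 = 1
Phenotype counts (out of 16): 9 free/straight, 3 free/hitchhiker's, 3 attached/straight, 1 attached/hitchhiker's
attached/hitchhiker's: 1 out of 16 → fraction 1/16
Expected count = 1/16 × 880 = 55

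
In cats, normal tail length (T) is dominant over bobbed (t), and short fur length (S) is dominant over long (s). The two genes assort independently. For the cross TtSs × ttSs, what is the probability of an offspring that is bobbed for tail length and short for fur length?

Dihybrid cross TtSs × ttSs — consider each gene separately:
tail length: Tt × tt → 2 Tt, 2 tt → 2 T_ : 2 tt (out of 4)
fur length: Ss × Ss → 1 SS, 2 Ss, 1 ss → 3 S_ : 1 ss (out of 4)
Looking for: bobbed (tt) and short (S_)
P(bobbed) = 2/4, P(short) = 3/4
P(both) = 2/4 × 3/4 = 6/16 = 3/8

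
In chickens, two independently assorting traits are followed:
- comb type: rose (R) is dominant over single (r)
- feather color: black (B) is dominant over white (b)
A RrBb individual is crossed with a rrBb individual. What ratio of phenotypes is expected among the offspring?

Dihybrid cross RrBb × rrBb — consider each gene separately:
comb type: Rr × rr → 2 Rr, 2 rr → 2 R_ : 2 rr (out of 4)
feather color: Bb × Bb → 1 BB, 2 Bb, 1 bb → 3 B_ : 1 bb (out of 4)
Combine (counts out of 4 × 4 = 16): rose/black (R_B_) = 2×3 = 6; rose/white (R_bb) = 2×1 = 2; single/black (rrB_) = 2×3 = 6; single/white (rrbb) = 2×1 = 2
Phenotype counts (out of 16): 6 rose/black, 2 rose/white, 6 single/black, 2 single/white
Ratio: 3 rose/black : 1 rose/white : 3 single/black : 1 single/white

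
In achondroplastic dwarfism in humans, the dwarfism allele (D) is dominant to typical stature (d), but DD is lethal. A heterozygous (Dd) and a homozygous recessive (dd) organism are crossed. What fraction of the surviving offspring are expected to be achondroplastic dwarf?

Cross: Dd × dd
Punnett square offspring (before lethality): 2 Dd, 2 dd
No DD offspring are produced in this cross.
achondroplastic dwarf: 2 out of 4
Probability: 2/4 = 1/2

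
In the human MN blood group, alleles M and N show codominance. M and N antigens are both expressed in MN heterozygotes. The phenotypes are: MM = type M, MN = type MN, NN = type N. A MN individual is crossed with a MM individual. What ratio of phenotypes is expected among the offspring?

Punnett square for MN × MM:
Offspring genotypes: 2 MM, 2 MN
Phenotype counts: 2 type M, 2 type MN
Ratio: 1 type M : 1 type MN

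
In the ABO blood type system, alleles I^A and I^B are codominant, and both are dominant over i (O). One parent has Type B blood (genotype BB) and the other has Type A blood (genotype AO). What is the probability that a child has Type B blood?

Cross: BB × AO
Possible offspring genotypes: 2 AB, 2 BO
Blood type counts: 2 Type AB, 2 Type B
Probability of Type B: 2/4 = 1/2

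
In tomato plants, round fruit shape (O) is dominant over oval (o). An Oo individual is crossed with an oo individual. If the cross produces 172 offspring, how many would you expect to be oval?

Punnett square for Oo × oo:
Offspring genotypes: 2 Oo, 2 oo
round: 2, oval: 2
oval: 2 out of 4 → fraction 1/2
Expected count = 1/2 × 172 = 86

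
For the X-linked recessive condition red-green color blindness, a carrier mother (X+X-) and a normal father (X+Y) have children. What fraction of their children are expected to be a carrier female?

Cross: X+X- × X+Y
Offspring: 1 X+X+, 1 X+Y, 1 X+X-, 1 X-Y
Probability of a carrier female: 1/4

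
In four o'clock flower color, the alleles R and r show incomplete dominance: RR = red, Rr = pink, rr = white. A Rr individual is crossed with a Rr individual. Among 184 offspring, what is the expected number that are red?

Punnett square for Rr × Rr:
Offspring genotypes: 1 RR, 2 Rr, 1 rr
Phenotype counts: 1 red, 2 pink, 1 white
red: 1 out of 4 → fraction 1/4
Expected count = 1/4 × 184 = 46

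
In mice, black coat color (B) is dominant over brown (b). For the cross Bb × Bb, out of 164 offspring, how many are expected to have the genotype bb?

Punnett square for Bb × Bb:
Offspring genotypes: 1 BB, 2 Bb, 1 bb
Total offspring: 4
Count with target: 1
Probability: 1/4
Expected count = 1/4 × 164 = 41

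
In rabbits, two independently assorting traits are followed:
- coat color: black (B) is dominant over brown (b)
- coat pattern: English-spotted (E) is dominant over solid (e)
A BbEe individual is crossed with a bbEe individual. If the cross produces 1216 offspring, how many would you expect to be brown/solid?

Dihybrid cross BbEe × bbEe — consider each gene separately:
coat color: Bb × bb → 2 Bb, 2 bb → 2 B_ : 2 bb (out of 4)
coat pattern: Ee × Ee → 1 EE, 2 Ee, 1 ee → 3 E_ : 1 ee (out of 4)
Combine (counts out of 4 × 4 = 16): black/English-spotted (B_E_) = 2×3 = 6; black/solid (B_ee) = 2×1 = 2; brown/English-spotted (bbE_) = 2×3 = 6; brown/solid (bbee) = 2×1 = 2
Phenotype counts (out of 16): 6 black/English-spotted, 2 black/solid, 6 brown/English-spotted, 2 brown/solid
brown/solid: 2 out of 16 → fraction 1/8
Expected count = 1/8 × 1216 = 152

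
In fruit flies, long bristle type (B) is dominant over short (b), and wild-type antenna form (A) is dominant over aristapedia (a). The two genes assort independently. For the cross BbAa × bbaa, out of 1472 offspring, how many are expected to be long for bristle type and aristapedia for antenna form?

Dihybrid cross BbAa × bbaa — consider each gene separately:
bristle type: Bb × bb → 2 Bb, 2 bb → 2 B_ : 2 bb (out of 4)
antenna form: Aa × aa → 2 Aa, 2 aa → 2 A_ : 2 aa (out of 4)
Looking for: long (B_) and aristapedia (aa)
P(long) = 2/4, P(aristapedia) = 2/4
P(both) = 2/4 × 2/4 = 4/16 = 1/4
Expected count = 1/4 × 1472 = 368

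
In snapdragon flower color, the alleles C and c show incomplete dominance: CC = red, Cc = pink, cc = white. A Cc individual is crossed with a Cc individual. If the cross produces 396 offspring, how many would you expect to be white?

Punnett square for Cc × Cc:
Offspring genotypes: 1 CC, 2 Cc, 1 cc
Phenotype counts: 1 red, 2 pink, 1 white
white: 1 out of 4 → fraction 1/4
Expected count = 1/4 × 396 = 99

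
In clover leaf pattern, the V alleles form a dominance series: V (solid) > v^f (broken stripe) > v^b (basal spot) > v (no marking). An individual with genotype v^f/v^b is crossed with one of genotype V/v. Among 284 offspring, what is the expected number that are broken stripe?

Cross: v^f/v^b × V/v
Allele dominance: V > v^f > v^b > v
Offspring genotypes: 1 V/v^f, 1 v^f/v, 1 V/v^b, 1 v^b/v
Phenotype counts: 2 solid, 1 broken stripe, 1 basal spot
broken stripe: 1 out of 4 → fraction 1/4
Expected count = 1/4 × 284 = 71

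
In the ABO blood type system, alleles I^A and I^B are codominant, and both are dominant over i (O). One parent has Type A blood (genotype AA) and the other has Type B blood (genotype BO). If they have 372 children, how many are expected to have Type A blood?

Cross: AA × BO
Possible offspring genotypes: 2 AB, 2 AO
Blood type counts: 2 Type AB, 2 Type A
Probability of Type A: 2/4 = 1/2
Expected count = 1/2 × 372 = 186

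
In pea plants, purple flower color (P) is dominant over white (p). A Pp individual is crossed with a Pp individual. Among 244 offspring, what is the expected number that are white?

Punnett square for Pp × Pp:
Offspring genotypes: 1 PP, 2 Pp, 1 pp
purple: 3, white: 1
white: 1 out of 4 → fraction 1/4
Expected count = 1/4 × 244 = 61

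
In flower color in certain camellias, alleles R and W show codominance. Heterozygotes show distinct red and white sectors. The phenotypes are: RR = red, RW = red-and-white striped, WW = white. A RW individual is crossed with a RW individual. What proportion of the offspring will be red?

Punnett square for RW × RW:
Offspring genotypes: 1 RR, 2 RW, 1 WW
Phenotype counts: 1 red, 2 red-and-white striped, 1 white
red: 1 out of 4
Probability: 1/4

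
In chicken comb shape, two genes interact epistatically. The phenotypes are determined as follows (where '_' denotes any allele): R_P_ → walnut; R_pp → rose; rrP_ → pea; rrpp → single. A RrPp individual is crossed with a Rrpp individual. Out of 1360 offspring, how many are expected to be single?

Cross: RrPp × Rrpp — consider each gene separately:
R gene: Rr × Rr → 1 RR, 2 Rr, 1 rr → 3 R_ : 1 rr (out of 4)
P gene: Pp × pp → 2 Pp, 2 pp → 2 P_ : 2 pp (out of 4)
Genotype classes (out of 4 × 4 = 16): R_P_ = 3×2 = 6; R_pp = 3×2 = 6; rrP_ = 1×2 = 2; rrpp = 1×2 = 2
Apply the phenotype rules: R_P_ (6) → walnut; R_pp (6) → rose; rrP_ (2) → pea; rrpp (2) → single
Phenotype counts (out of 16): 6 walnut, 6 rose, 2 pea, 2 single
single: 2 out of 16 → fraction 1/8
Expected count = 1/8 × 1360 = 170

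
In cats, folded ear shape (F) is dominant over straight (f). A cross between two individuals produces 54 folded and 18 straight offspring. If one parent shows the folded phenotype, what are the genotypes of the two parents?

Observed offspring: 54 folded, 18 straight
The observed ratio simplifies to 3:1. Straight (ff) offspring appear, so each parent must contribute one f allele. The parent stated to show folded carries F, so it is Ff. The other parent is then either Ff or ff: Ff × ff would give a 1:1 split, whereas Ff × Ff gives 3:1 — matching the data. So both parents are heterozygous (Ff × Ff).
Parent genotypes: Ff × Ff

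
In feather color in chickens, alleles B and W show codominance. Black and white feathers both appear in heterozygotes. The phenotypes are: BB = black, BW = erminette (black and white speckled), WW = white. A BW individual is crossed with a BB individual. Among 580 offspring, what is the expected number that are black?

Punnett square for BW × BB:
Offspring genotypes: 2 BB, 2 BW
Phenotype counts: 2 black, 2 erminette (black and white speckled)
black: 2 out of 4 → fraction 1/2
Expected count = 1/2 × 580 = 290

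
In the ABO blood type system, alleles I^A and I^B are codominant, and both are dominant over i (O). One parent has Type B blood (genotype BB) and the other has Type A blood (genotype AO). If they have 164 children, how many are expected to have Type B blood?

Cross: BB × AO
Possible offspring genotypes: 2 AB, 2 BO
Blood type counts: 2 Type AB, 2 Type B
Probability of Type B: 2/4 = 1/2
Expected count = 1/2 × 164 = 82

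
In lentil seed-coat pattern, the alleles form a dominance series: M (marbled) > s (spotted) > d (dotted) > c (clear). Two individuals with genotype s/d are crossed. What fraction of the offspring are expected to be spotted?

Cross: s/d × s/d
Allele dominance: M > s > d > c
Offspring genotypes: 1 s/s, 2 s/d, 1 d/d
Phenotype counts: 3 spotted, 1 dotted
spotted: 3 out of 4
Probability: 3/4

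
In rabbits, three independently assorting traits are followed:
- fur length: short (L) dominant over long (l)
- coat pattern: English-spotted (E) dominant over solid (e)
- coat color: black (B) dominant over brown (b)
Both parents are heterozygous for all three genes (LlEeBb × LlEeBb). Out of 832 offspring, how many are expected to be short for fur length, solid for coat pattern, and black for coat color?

Trihybrid cross: LlEeBb × LlEeBb
Each trait segregates independently with a 3:1 phenotypic ratio, so each gene contributes 3/4 (dominant) or 1/4 (recessive).
Target: short (fur length), solid (coat pattern), black (coat color)
Probability = product of independent per-trait probabilities
= 3/4 × 1/4 × 3/4 = 9/64
Expected count = 9/64 × 832 = 117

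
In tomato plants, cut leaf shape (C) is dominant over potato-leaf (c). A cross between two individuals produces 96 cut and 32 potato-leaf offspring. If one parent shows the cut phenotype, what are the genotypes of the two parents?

Observed offspring: 96 cut, 32 potato-leaf
The observed ratio simplifies to 3:1. Potato-leaf (cc) offspring appear, so each parent must contribute one c allele. The parent stated to show cut carries C, so it is Cc. The other parent is then either Cc or cc: Cc × cc would give a 1:1 split, whereas Cc × Cc gives 3:1 — matching the data. So both parents are heterozygous (Cc × Cc).
Parent genotypes: Cc × Cc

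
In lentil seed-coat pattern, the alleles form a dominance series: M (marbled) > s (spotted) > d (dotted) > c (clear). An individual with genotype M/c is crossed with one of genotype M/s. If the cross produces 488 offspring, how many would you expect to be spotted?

Cross: M/c × M/s
Allele dominance: M > s > d > c
Offspring genotypes: 1 M/M, 1 M/s, 1 M/c, 1 s/c
Phenotype counts: 3 marbled, 1 spotted
spotted: 1 out of 4 → fraction 1/4
Expected count = 1/4 × 488 = 122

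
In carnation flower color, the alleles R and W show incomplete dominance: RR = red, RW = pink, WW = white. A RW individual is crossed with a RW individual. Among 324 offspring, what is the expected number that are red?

Punnett square for RW × RW:
Offspring genotypes: 1 RR, 2 RW, 1 WW
Phenotype counts: 1 red, 2 pink, 1 white
red: 1 out of 4 → fraction 1/4
Expected count = 1/4 × 324 = 81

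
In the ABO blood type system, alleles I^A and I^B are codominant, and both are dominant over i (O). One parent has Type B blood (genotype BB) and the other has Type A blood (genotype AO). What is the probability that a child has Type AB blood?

Cross: BB × AO
Possible offspring genotypes: 2 AB, 2 BO
Blood type counts: 2 Type AB, 2 Type B
Probability of Type AB: 2/4 = 1/2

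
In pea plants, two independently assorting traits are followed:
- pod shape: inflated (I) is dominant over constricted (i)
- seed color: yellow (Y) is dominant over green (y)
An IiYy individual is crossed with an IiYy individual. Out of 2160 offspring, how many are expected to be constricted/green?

Dihybrid cross IiYy × IiYy — consider each gene separately:
pod shape: Ii × Ii → 1 II, 2 Ii, 1 ii → 3 I_ : 1 ii (out of 4)
seed color: Yy × Yy → 1 YY, 2 Yy, 1 yy → 3 Y_ : 1 yy (out of 4)
Combine (counts out of 4 × 4 = 16): inflated/yellow (I_Y_) = 3×3 = 9; inflated/green (I_yy) = 3×1 = 3; constricted/yellow (iiY_) = 1×3 = 3; constricted/green (iiyy) = 1×1 = 1
Phenotype counts (out of 16): 9 inflated/yellow, 3 inflated/green, 3 constricted/yellow, 1 constricted/green
constricted/green: 1 out of 16 → fraction 1/16
Expected count = 1/16 × 2160 = 135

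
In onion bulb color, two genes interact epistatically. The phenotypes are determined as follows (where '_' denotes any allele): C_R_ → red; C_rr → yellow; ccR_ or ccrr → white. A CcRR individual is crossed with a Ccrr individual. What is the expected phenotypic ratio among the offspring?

Cross: CcRR × Ccrr — consider each gene separately:
C gene: Cc × Cc → 1 CC, 2 Cc, 1 cc → 3 C_ : 1 cc (out of 4)
R gene: RR × rr → 4 Rr → 4 R_ (out of 4)
Genotype classes (out of 4 × 4 = 16): C_R_ = 3×4 = 12; ccR_ = 1×4 = 4
Apply the phenotype rules: C_R_ (12) → red; ccR_ (4) → white
Phenotype counts (out of 16): 12 red, 4 white
Ratio: 3 red : 1 white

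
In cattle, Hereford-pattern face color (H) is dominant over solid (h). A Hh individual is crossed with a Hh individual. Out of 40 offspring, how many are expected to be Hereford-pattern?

Punnett square for Hh × Hh:
Offspring genotypes: 1 HH, 2 Hh, 1 hh
Hereford-pattern: 3, solid: 1
Hereford-pattern: 3 out of 4 → fraction 3/4
Expected count = 3/4 × 40 = 30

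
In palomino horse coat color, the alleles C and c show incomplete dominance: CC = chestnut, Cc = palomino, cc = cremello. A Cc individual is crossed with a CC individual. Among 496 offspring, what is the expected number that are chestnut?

Punnett square for Cc × CC:
Offspring genotypes: 2 CC, 2 Cc
Phenotype counts: 2 chestnut, 2 palomino
chestnut: 2 out of 4 → fraction 1/2
Expected count = 1/2 × 496 = 248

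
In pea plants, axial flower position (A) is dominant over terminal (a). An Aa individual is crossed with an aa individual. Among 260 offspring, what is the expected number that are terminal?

Punnett square for Aa × aa:
Offspring genotypes: 2 Aa, 2 aa
axial: 2, terminal: 2
terminal: 2 out of 4 → fraction 1/2
Expected count = 1/2 × 260 = 130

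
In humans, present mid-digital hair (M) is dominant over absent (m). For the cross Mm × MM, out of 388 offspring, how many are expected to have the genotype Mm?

Punnett square for Mm × MM:
Offspring genotypes: 2 MM, 2 Mm
Total offspring: 4
Count with target: 2
Probability: 2/4 = 1/2
Expected count = 1/2 × 388 = 194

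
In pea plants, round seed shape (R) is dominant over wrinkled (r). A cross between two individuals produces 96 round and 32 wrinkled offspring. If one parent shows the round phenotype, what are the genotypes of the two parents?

Observed offspring: 96 round, 32 wrinkled
The observed ratio simplifies to 3:1. Wrinkled (rr) offspring appear, so each parent must contribute one r allele. The parent stated to show round carries R, so it is Rr. The other parent is then either Rr or rr: Rr × rr would give a 1:1 split, whereas Rr × Rr gives 3:1 — matching the data. So both parents are heterozygous (Rr × Rr).
Parent genotypes: Rr × Rr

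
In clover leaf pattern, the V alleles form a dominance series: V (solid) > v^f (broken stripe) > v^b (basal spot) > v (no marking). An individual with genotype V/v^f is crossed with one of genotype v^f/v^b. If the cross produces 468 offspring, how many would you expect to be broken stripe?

Cross: V/v^f × v^f/v^b
Allele dominance: V > v^f > v^b > v
Offspring genotypes: 1 V/v^f, 1 V/v^b, 1 v^f/v^f, 1 v^f/v^b
Phenotype counts: 2 solid, 2 broken stripe
broken stripe: 2 out of 4 → fraction 1/2
Expected count = 1/2 × 468 = 234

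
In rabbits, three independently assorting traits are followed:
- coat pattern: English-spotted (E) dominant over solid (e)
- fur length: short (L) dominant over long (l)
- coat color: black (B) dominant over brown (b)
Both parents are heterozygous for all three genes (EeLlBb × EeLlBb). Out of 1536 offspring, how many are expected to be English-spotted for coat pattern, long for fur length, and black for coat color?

Trihybrid cross: EeLlBb × EeLlBb
Each trait segregates independently with a 3:1 phenotypic ratio, so each gene contributes 3/4 (dominant) or 1/4 (recessive).
Target: English-spotted (coat pattern), long (fur length), black (coat color)
Probability = product of independent per-trait probabilities
= 3/4 × 1/4 × 3/4 = 9/64
Expected count = 9/64 × 1536 = 216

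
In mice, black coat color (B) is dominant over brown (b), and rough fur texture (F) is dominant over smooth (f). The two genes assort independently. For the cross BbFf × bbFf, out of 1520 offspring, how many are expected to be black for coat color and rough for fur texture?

Dihybrid cross BbFf × bbFf — consider each gene separately:
coat color: Bb × bb → 2 Bb, 2 bb → 2 B_ : 2 bb (out of 4)
fur texture: Ff × Ff → 1 FF, 2 Ff, 1 ff → 3 F_ : 1 ff (out of 4)
Looking for: black (B_) and rough (F_)
P(black) = 2/4, P(rough) = 3/4
P(both) = 2/4 × 3/4 = 6/16 = 3/8
Expected count = 3/8 × 1520 = 570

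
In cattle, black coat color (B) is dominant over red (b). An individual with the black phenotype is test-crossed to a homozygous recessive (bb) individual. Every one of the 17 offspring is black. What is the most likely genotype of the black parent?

Test cross: ? × bb
All offspring are black.
If the unknown parent were heterozygous (Bb), about half of 17 offspring would be red; none are. The unknown parent is most likely homozygous dominant (BB).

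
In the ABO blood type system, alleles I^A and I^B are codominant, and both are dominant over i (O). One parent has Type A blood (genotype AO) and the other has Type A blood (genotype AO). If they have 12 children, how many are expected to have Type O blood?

Cross: AO × AO
Possible offspring genotypes: 1 AA, 2 AO, 1 OO
Blood type counts: 3 Type A, 1 Type O
Probability of Type O: 1/4
Expected count = 1/4 × 12 = 3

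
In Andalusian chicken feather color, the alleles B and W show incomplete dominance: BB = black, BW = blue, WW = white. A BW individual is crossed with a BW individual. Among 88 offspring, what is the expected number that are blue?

Punnett square for BW × BW:
Offspring genotypes: 1 BB, 2 BW, 1 WW
Phenotype counts: 1 black, 2 blue, 1 white
blue: 2 out of 4 → fraction 1/2
Expected count = 1/2 × 88 = 44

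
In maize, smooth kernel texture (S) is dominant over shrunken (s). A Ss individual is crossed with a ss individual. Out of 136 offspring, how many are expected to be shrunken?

Punnett square for Ss × ss:
Offspring genotypes: 2 Ss, 2 ss
smooth: 2, shrunken: 2
shrunken: 2 out of 4 → fraction 1/2
Expected count = 1/2 × 136 = 68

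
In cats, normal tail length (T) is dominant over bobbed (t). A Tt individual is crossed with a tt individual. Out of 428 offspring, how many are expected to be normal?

Punnett square for Tt × tt:
Offspring genotypes: 2 Tt, 2 tt
normal: 2, bobbed: 2
normal: 2 out of 4 → fraction 1/2
Expected count = 1/2 × 428 = 214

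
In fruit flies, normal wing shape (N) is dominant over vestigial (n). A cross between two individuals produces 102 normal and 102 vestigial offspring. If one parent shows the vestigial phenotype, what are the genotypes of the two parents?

Observed offspring: 102 normal, 102 vestigial
The observed ratio simplifies to 1:1. One parent shows vestigial, so its genotype must be nn. A 1:1 offspring split requires the other parent to be heterozygous (Nn).
Parent genotypes: nn × Nn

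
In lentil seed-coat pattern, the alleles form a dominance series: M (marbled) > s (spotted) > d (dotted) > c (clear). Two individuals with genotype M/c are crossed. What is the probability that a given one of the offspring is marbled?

Cross: M/c × M/c
Allele dominance: M > s > d > c
Offspring genotypes: 1 M/M, 2 M/c, 1 c/c
Phenotype counts: 3 marbled, 1 clear
marbled: 3 out of 4
Probability: 3/4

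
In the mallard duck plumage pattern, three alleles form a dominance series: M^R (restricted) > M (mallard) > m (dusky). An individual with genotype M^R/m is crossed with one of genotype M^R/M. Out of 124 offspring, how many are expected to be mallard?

Cross: M^R/m × M^R/M
Allele dominance: M^R > M > m
Offspring genotypes: 1 M^R/M^R, 1 M^R/M, 1 M^R/m, 1 M/m
Phenotype counts: 3 restricted, 1 mallard
mallard: 1 out of 4 → fraction 1/4
Expected count = 1/4 × 124 = 31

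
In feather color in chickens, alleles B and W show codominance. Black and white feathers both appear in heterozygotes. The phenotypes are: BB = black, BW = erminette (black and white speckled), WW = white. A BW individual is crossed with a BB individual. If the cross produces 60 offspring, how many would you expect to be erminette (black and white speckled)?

Punnett square for BW × BB:
Offspring genotypes: 2 BB, 2 BW
Phenotype counts: 2 black, 2 erminette (black and white speckled)
erminette (black and white speckled): 2 out of 4 → fraction 1/2
Expected count = 1/2 × 60 = 30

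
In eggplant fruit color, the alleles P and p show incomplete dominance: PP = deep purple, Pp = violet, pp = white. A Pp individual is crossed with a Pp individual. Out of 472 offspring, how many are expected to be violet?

Punnett square for Pp × Pp:
Offspring genotypes: 1 PP, 2 Pp, 1 pp
Phenotype counts: 1 deep purple, 2 violet, 1 white
violet: 2 out of 4 → fraction 1/2
Expected count = 1/2 × 472 = 236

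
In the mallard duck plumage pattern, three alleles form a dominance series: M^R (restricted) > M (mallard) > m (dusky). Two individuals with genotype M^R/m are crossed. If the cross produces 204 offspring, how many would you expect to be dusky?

Cross: M^R/m × M^R/m
Allele dominance: M^R > M > m
Offspring genotypes: 1 M^R/M^R, 2 M^R/m, 1 m/m
Phenotype counts: 3 restricted, 1 dusky
dusky: 1 out of 4 → fraction 1/4
Expected count = 1/4 × 204 = 51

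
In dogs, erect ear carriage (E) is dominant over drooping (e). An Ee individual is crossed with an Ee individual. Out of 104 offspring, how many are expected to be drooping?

Punnett square for Ee × Ee:
Offspring genotypes: 1 EE, 2 Ee, 1 ee
erect: 3, drooping: 1
drooping: 1 out of 4 → fraction 1/4
Expected count = 1/4 × 104 = 26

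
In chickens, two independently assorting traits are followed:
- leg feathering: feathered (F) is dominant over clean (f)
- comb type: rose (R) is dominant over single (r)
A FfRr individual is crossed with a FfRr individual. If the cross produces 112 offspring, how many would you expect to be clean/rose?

Dihybrid cross FfRr × FfRr — consider each gene separately:
leg feathering: Ff × Ff → 1 FF, 2 Ff, 1 ff → 3 F_ : 1 ff (out of 4)
comb type: Rr × Rr → 1 RR, 2 Rr, 1 rr → 3 R_ : 1 rr (out of 4)
Combine (counts out of 4 × 4 = 16): feathered/rose (F_R_) = 3×3 = 9; feathered/single (F_rr) = 3×1 = 3; clean/rose (ffR_) = 1×3 = 3; clean/single (ffrr) = 1×1 = 1
Phenotype counts (out of 16): 9 feathered/rose, 3 feathered/single, 3 clean/rose, 1 clean/single
clean/rose: 3 out of 16 → fraction 3/16
Expected count = 3/16 × 112 = 21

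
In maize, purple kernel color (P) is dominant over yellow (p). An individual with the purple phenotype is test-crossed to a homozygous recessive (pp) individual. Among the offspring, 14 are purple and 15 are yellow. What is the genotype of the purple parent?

Test cross: ? × pp
Offspring: 14 purple, 15 yellow — approximately 1:1.
A 1:1 ratio in a test cross indicates the unknown parent is heterozygous (Pp).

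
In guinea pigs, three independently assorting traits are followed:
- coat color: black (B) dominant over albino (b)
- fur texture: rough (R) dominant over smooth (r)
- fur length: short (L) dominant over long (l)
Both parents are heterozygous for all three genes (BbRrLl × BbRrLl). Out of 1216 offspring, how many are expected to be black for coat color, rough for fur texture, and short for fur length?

Trihybrid cross: BbRrLl × BbRrLl
Each trait segregates independently with a 3:1 phenotypic ratio, so each gene contributes 3/4 (dominant) or 1/4 (recessive).
Target: black (coat color), rough (fur texture), short (fur length)
Probability = product of independent per-trait probabilities
= 3/4 × 3/4 × 3/4 = 27/64
Expected count = 27/64 × 1216 = 513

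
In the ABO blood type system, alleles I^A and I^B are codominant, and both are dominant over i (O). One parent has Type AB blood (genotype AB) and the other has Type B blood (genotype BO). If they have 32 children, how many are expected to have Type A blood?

Cross: AB × BO
Possible offspring genotypes: 1 AB, 1 AO, 1 BB, 1 BO
Blood type counts: 1 Type AB, 1 Type A, 2 Type B
Probability of Type A: 1/4
Expected count = 1/4 × 32 = 8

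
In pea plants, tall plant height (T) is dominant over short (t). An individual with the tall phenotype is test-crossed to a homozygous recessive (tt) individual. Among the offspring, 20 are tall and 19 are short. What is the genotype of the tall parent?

Test cross: ? × tt
Offspring: 20 tall, 19 short — approximately 1:1.
A 1:1 ratio in a test cross indicates the unknown parent is heterozygous (Tt).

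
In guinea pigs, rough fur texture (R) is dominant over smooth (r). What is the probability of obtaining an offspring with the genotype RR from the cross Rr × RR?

Punnett square for Rr × RR:
Offspring genotypes: 2 RR, 2 Rr
Total offspring: 4
Count with target: 2
Probability: 2/4 = 1/2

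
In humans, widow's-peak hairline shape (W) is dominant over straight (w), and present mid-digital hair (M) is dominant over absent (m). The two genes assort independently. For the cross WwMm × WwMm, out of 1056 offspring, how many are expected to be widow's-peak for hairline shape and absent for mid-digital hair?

Dihybrid cross WwMm × WwMm — consider each gene separately:
hairline shape: Ww × Ww → 1 WW, 2 Ww, 1 ww → 3 W_ : 1 ww (out of 4)
mid-digital hair: Mm × Mm → 1 MM, 2 Mm, 1 mm → 3 M_ : 1 mm (out of 4)
Looking for: widow's-peak (W_) and absent (mm)
P(widow's-peak) = 3/4, P(absent) = 1/4
P(both) = 3/4 × 1/4 = 3/16
Expected count = 3/16 × 1056 = 198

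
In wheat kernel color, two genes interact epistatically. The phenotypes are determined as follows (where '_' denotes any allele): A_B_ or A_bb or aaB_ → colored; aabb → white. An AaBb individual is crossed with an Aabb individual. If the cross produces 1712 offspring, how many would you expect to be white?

Cross: AaBb × Aabb — consider each gene separately:
A gene: Aa × Aa → 1 AA, 2 Aa, 1 aa → 3 A_ : 1 aa (out of 4)
B gene: Bb × bb → 2 Bb, 2 bb → 2 B_ : 2 bb (out of 4)
Genotype classes (out of 4 × 4 = 16): A_B_ = 3×2 = 6; A_bb = 3×2 = 6; aaB_ = 1×2 = 2; aabb = 1×2 = 2
Apply the phenotype rules: A_B_ (6) + A_bb (6) + aaB_ (2) → colored; aabb (2) → white
Phenotype counts (out of 16): 14 colored, 2 white
white: 2 out of 16 → fraction 1/8
Expected count = 1/8 × 1712 = 214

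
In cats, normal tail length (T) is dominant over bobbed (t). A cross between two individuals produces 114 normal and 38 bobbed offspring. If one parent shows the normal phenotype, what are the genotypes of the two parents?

Observed offspring: 114 normal, 38 bobbed
The observed ratio simplifies to 3:1. Bobbed (tt) offspring appear, so each parent must contribute one t allele. The parent stated to show normal carries T, so it is Tt. The other parent is then either Tt or tt: Tt × tt would give a 1:1 split, whereas Tt × Tt gives 3:1 — matching the data. So both parents are heterozygous (Tt × Tt).
Parent genotypes: Tt × Tt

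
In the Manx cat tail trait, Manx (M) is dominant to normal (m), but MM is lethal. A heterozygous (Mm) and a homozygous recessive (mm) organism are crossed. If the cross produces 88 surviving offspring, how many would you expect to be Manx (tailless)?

Cross: Mm × mm
Punnett square offspring (before lethality): 2 Mm, 2 mm
No MM offspring are produced in this cross.
Manx (tailless): 2 out of 4 → fraction 1/2
Expected count = 1/2 × 88 = 44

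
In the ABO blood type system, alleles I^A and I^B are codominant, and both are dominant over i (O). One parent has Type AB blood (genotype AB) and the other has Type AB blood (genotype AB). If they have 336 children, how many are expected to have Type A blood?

Cross: AB × AB
Possible offspring genotypes: 1 AA, 2 AB, 1 BB
Blood type counts: 1 Type A, 2 Type AB, 1 Type B
Probability of Type A: 1/4
Expected count = 1/4 × 336 = 84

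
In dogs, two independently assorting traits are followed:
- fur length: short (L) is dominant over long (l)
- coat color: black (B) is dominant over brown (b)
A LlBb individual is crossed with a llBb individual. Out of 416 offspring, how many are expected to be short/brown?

Dihybrid cross LlBb × llBb — consider each gene separately:
fur length: Ll × ll → 2 Ll, 2 ll → 2 L_ : 2 ll (out of 4)
coat color: Bb × Bb → 1 BB, 2 Bb, 1 bb → 3 B_ : 1 bb (out of 4)
Combine (counts out of 4 × 4 = 16): short/black (L_B_) = 2×3 = 6; short/brown (L_bb) = 2×1 = 2; long/black (llB_) = 2×3 = 6; long/brown (llbb) = 2×1 = 2
Phenotype counts (out of 16): 6 short/black, 2 short/brown, 6 long/black, 2 long/brown
short/brown: 2 out of 16 → fraction 1/8
Expected count = 1/8 × 416 = 52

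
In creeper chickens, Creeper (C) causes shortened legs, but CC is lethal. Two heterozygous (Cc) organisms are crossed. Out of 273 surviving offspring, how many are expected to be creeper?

Cross: Cc × Cc
Punnett square offspring (before lethality): 1 CC, 2 Cc, 1 cc
The CC genotype is lethal (embryos die); surviving offspring: 2 Cc, 1 cc
creeper: 2 out of 3 → fraction 2/3
Expected count = 2/3 × 273 = 182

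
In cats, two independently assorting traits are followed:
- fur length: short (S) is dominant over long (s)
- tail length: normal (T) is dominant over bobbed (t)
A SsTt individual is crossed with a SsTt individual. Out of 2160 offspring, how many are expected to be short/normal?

Dihybrid cross SsTt × SsTt — consider each gene separately:
fur length: Ss × Ss → 1 SS, 2 Ss, 1 ss → 3 S_ : 1 ss (out of 4)
tail length: Tt × Tt → 1 TT, 2 Tt, 1 tt → 3 T_ : 1 tt (out of 4)
Combine (counts out of 4 × 4 = 16): short/normal (S_T_) = 3×3 = 9; short/bobbed (S_tt) = 3×1 = 3; long/normal (ssT_) = 1×3 = 3; long/bobbed (sstt) = 1×1 = 1
Phenotype counts (out of 16): 9 short/normal, 3 short/bobbed, 3 long/normal, 1 long/bobbed
short/normal: 9 out of 16 → fraction 9/16
Expected count = 9/16 × 2160 = 1215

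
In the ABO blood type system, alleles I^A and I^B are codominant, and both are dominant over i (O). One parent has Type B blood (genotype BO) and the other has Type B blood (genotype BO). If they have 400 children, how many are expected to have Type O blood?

Cross: BO × BO
Possible offspring genotypes: 1 BB, 2 BO, 1 OO
Blood type counts: 3 Type B, 1 Type O
Probability of Type O: 1/4
Expected count = 1/4 × 400 = 100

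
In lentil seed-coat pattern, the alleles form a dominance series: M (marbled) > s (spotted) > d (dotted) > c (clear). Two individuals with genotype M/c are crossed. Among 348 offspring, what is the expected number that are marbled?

Cross: M/c × M/c
Allele dominance: M > s > d > c
Offspring genotypes: 1 M/M, 2 M/c, 1 c/c
Phenotype counts: 3 marbled, 1 clear
marbled: 3 out of 4 → fraction 3/4
Expected count = 3/4 × 348 = 261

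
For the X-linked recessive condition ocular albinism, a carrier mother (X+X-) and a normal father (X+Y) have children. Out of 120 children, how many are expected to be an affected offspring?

Cross: X+X- × X+Y
Offspring: 1 X+X+, 1 X+Y, 1 X+X-, 1 X-Y
Probability of an affected offspring: 1/4
Expected count = 1/4 × 120 = 30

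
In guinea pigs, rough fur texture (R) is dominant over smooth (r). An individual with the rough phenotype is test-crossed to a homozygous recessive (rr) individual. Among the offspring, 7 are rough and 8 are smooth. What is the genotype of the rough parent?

Test cross: ? × rr
Offspring: 7 rough, 8 smooth — approximately 1:1.
A 1:1 ratio in a test cross indicates the unknown parent is heterozygous (Rr).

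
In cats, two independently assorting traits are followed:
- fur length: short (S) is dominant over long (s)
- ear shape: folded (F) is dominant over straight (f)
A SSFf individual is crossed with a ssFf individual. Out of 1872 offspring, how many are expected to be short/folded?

Dihybrid cross SSFf × ssFf — consider each gene separately:
fur length: SS × ss → 4 Ss → 4 S_ (out of 4)
ear shape: Ff × Ff → 1 FF, 2 Ff, 1 ff → 3 F_ : 1 ff (out of 4)
Combine (counts out of 4 × 4 = 16): short/folded (S_F_) = 4×3 = 12; short/straight (S_ff) = 4×1 = 4
Phenotype counts (out of 16): 12 short/folded, 4 short/straight
short/folded: 12 out of 16 → fraction 3/4
Expected count = 3/4 × 1872 = 1404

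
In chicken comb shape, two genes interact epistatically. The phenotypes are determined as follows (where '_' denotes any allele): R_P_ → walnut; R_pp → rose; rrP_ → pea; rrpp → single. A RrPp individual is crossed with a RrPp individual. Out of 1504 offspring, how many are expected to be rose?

Cross: RrPp × RrPp — consider each gene separately:
R gene: Rr × Rr → 1 RR, 2 Rr, 1 rr → 3 R_ : 1 rr (out of 4)
P gene: Pp × Pp → 1 PP, 2 Pp, 1 pp → 3 P_ : 1 pp (out of 4)
Genotype classes (out of 4 × 4 = 16): R_P_ = 3×3 = 9; R_pp = 3×1 = 3; rrP_ = 1×3 = 3; rrpp = 1×1 = 1
Apply the phenotype rules: R_P_ (9) → walnut; R_pp (3) → rose; rrP_ (3) → pea; rrpp (1) → single
Phenotype counts (out of 16): 9 walnut, 3 rose, 3 pea, 1 single
rose: 3 out of 16 → fraction 3/16
Expected count = 3/16 × 1504 = 282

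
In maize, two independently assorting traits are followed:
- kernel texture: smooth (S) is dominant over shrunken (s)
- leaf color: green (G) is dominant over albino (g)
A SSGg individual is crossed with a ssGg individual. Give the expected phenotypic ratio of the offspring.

Dihybrid cross SSGg × ssGg — consider each gene separately:
kernel texture: SS × ss → 4 Ss → 4 S_ (out of 4)
leaf color: Gg × Gg → 1 GG, 2 Gg, 1 gg → 3 G_ : 1 gg (out of 4)
Combine (counts out of 4 × 4 = 16): smooth/green (S_G_) = 4×3 = 12; smooth/albino (S_gg) = 4×1 = 4
Phenotype counts (out of 16): 12 smooth/green, 4 smooth/albino
Ratio: 3 smooth/green : 1 smooth/albino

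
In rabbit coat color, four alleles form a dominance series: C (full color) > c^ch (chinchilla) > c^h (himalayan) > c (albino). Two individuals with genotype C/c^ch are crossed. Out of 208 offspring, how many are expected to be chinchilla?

Cross: C/c^ch × C/c^ch
Allele dominance: C > c^ch > c^h > c
Offspring genotypes: 1 C/C, 2 C/c^ch, 1 c^ch/c^ch
Phenotype counts: 3 full color, 1 chinchilla
chinchilla: 1 out of 4 → fraction 1/4
Expected count = 1/4 × 208 = 52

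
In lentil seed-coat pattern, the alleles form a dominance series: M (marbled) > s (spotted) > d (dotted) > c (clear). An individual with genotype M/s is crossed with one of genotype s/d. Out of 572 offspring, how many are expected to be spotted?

Cross: M/s × s/d
Allele dominance: M > s > d > c
Offspring genotypes: 1 M/s, 1 M/d, 1 s/s, 1 s/d
Phenotype counts: 2 marbled, 2 spotted
spotted: 2 out of 4 → fraction 1/2
Expected count = 1/2 × 572 = 286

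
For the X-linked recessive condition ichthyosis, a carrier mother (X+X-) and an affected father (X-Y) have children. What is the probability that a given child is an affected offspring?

Cross: X+X- × X-Y
Offspring: 1 X+X-, 1 X+Y, 1 X-X-, 1 X-Y
Probability of an affected offspring: 2/4 = 1/2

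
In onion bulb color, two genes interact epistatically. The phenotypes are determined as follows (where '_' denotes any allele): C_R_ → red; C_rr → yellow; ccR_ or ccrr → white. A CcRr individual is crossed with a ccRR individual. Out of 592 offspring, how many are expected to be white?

Cross: CcRr × ccRR — consider each gene separately:
C gene: Cc × cc → 2 Cc, 2 cc → 2 C_ : 2 cc (out of 4)
R gene: Rr × RR → 2 RR, 2 Rr → 4 R_ (out of 4)
Genotype classes (out of 4 × 4 = 16): C_R_ = 2×4 = 8; ccR_ = 2×4 = 8
Apply the phenotype rules: C_R_ (8) → red; ccR_ (8) → white
Phenotype counts (out of 16): 8 red, 8 white
white: 8 out of 16 → fraction 1/2
Expected count = 1/2 × 592 = 296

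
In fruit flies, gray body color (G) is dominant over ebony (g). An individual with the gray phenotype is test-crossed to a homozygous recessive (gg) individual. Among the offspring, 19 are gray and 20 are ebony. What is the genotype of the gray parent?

Test cross: ? × gg
Offspring: 19 gray, 20 ebony — approximately 1:1.
A 1:1 ratio in a test cross indicates the unknown parent is heterozygous (Gg).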